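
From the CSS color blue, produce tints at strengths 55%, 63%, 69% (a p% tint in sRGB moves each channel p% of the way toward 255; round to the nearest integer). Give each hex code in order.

CSS blue is rgb(0, 0, 255).
55%: (0 + 140.25 = 140.25→140, 0 + 140.25 = 140.25→140, 255→255) → #8c8cff
63%: (0 + 160.65 = 160.65→161, 0 + 160.65 = 160.65→161, 255→255) → #a1a1ff
69%: (0 + 175.95 = 175.95→176, 0 + 175.95 = 175.95→176, 255→255) → #b0b0ff

#8c8cff, #a1a1ff, #b0b0ff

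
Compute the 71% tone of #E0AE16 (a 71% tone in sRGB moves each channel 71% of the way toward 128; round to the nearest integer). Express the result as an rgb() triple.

rgb(156, 141, 97)

#E0AE16 is rgb(224, 174, 22).
Per channel, c → c + 0.71(128 − c):
  R: 224 + 0.71×(128−224) = 224 − 68.16 = 155.84 → 156
  G: 174 + 0.71×(128−174) = 174 − 32.66 = 141.34 → 141
  B: 22 + 0.71×(128−22) = 22 + 75.26 = 97.26 → 97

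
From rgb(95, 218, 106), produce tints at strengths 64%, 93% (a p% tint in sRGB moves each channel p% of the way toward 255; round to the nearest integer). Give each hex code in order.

#C5F2C9, #F4FCF5

64%: (95 + 102.4 = 197.4→197, 218 + 23.68 = 241.68→242, 106 + 95.36 = 201.36→201) → #C5F2C9
93%: (95 + 148.8 = 243.8→244, 218 + 34.41 = 252.41→252, 106 + 138.57 = 244.57→245) → #F4FCF5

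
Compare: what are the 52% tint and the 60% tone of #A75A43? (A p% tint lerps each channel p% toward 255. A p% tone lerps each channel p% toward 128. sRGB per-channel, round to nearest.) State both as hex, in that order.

#D5B0A5, #907168

#A75A43 is rgb(167, 90, 67).
52% tint:
  R: 167 + 0.52×(255−167) = 167 + 45.76 = 212.76 → 213
  G: 90 + 85.8 = 175.8 → 176
  B: 67 + 97.76 = 164.76 → 165
  → #D5B0A5
60% tone:
  R: 167 + 0.6×(128−167) = 167 − 23.4 = 143.6 → 144
  G: 90 + 0.6×(128−90) = 90 + 22.8 = 112.8 → 113
  B: 67 + 36.6 = 103.6 → 104
  → #907168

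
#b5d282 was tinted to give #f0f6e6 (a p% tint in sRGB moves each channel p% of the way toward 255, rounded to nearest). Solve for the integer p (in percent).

80%

#b5d282 is rgb(181, 210, 130); #f0f6e6 is rgb(240, 246, 230).
On the B channel (widest range): 230 ≈ 130 + (p/100)(255 − 130), so p ≈ 100×(230 − 130)/(255 − 130) = 10000/125 = 80.00.
p = 80 reproduces all three channels after rounding.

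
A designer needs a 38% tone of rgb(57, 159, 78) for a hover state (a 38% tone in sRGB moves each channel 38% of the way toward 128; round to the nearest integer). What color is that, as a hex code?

A 38% tone moves each channel 38% toward 128:
  R: 57 + 26.98 = 83.98 → 84
  G: 159 − 11.78 = 147.22 → 147
  B: 78 + 19 = 97 → 97
rgb(84, 147, 97) = #549361.

#549361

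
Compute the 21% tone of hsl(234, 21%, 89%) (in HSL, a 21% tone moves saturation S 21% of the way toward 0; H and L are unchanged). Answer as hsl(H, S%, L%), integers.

S moves 21% from 21 toward 0: 21 − 4.41 = 16.59 → 17.
H and L are unchanged.

hsl(234, 17%, 89%)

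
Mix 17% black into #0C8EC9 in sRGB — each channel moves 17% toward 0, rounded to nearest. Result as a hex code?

#0C8EC9 is rgb(12, 142, 201).
A 17% shade moves each channel 17% toward 0:
  R: 12 − 2.04 = 9.96 → 10
  G: 142 + 0.17×(0−142) = 142 − 24.14 = 117.86 → 118
  B: 201 − 34.17 = 166.83 → 167
rgb(10, 118, 167) = #0A76A7.

#0A76A7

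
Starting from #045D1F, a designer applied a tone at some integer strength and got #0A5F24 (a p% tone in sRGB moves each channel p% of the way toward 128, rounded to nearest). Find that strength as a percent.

5%

#045D1F is rgb(4, 93, 31); #0A5F24 is rgb(10, 95, 36).
On the R channel (widest range): 10 ≈ 4 + (p/100)(128 − 4), so p ≈ 100×(10 − 4)/(128 − 4) = 600/124 = 4.84.
p = 5 reproduces all three channels after rounding.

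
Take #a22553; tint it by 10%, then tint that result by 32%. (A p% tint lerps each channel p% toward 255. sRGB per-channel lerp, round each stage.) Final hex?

#c67a96

#a22553 is rgb(162, 37, 83).
A 10% tint moves each channel 10% toward 255:
  R: 162 + 0.1×(255−162) = 162 + 9.3 = 171.3 → 171
  G: 37 + 0.1×(255−37) = 37 + 21.8 = 58.8 → 59
  B: 83 + 0.1×(255−83) = 83 + 17.2 = 100.2 → 100
After the tint: rgb(171, 59, 100) = #ab3b64.
Per channel, c → c + 0.32(255 − c):
  R: 171 + 0.32×(255−171) = 171 + 26.88 = 197.88 → 198
  G: 59 + 62.72 = 121.72 → 122
  B: 100 + 0.32×(255−100) = 100 + 49.6 = 149.6 → 150
rgb(198, 122, 150) = #c67a96.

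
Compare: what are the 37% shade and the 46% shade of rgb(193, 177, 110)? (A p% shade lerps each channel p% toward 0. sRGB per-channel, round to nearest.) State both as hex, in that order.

#7A7045, #68603B

37% shade:
  R: 193 − 71.41 = 121.59 → 122
  G: 177 − 65.49 = 111.51 → 112
  B: 110 − 40.7 = 69.3 → 69
  → #7A7045
46% shade:
  R: 193 − 88.78 = 104.22 → 104
  G: 177 + 0.46×(0−177) = 177 − 81.42 = 95.58 → 96
  B: 110 + 0.46×(0−110) = 110 − 50.6 = 59.4 → 59
  → #68603B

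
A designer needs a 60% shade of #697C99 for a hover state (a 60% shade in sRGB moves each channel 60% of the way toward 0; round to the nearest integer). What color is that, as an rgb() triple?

#697C99 is rgb(105, 124, 153).
A 60% shade moves each channel 60% toward 0:
  R: 105 + 0.6×(0−105) = 105 − 63 = 42 → 42
  G: 124 − 74.4 = 49.6 → 50
  B: 153 + 0.6×(0−153) = 153 − 91.8 = 61.2 → 61

rgb(42, 50, 61)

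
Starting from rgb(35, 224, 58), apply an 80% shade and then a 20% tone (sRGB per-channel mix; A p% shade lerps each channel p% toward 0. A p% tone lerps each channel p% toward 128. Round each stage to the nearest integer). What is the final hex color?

Lerp each channel 80% toward 0:
  R: 35 + 0.8×(0−35) = 35 − 28 = 7 → 7
  G: 224 − 179.2 = 44.8 → 45
  B: 58 + 0.8×(0−58) = 58 − 46.4 = 11.6 → 12
After the shade: rgb(7, 45, 12) = #072D0C.
A 20% tone moves each channel 20% toward 128:
  R: 7 + 0.2×(128−7) = 7 + 24.2 = 31.2 → 31
  G: 45 + 16.6 = 61.6 → 62
  B: 12 + 0.2×(128−12) = 12 + 23.2 = 35.2 → 35
rgb(31, 62, 35) = #1F3E23.

#1F3E23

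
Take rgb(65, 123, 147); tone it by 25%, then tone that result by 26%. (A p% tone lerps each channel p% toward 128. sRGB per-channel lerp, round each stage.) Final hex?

#5D7D8A

Lerp each channel 25% toward 128:
  R: 65 + 15.75 = 80.75 → 81
  G: 123 + 0.25×(128−123) = 123 + 1.25 = 124.25 → 124
  B: 147 + 0.25×(128−147) = 147 − 4.75 = 142.25 → 142
After the tone: rgb(81, 124, 142) = #517C8E.
A 26% tone moves each channel 26% toward 128:
  R: 81 + 12.22 = 93.22 → 93
  G: 124 + 1.04 = 125.04 → 125
  B: 142 − 3.64 = 138.36 → 138
rgb(93, 125, 138) = #5D7D8A.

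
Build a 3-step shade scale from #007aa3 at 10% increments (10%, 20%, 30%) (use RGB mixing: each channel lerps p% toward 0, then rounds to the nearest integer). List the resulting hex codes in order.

#007aa3 is rgb(0, 122, 163).
10%: (0→0, 122 − 12.2 = 109.8→110, 163 − 16.3 = 146.7→147) → #006e93
20%: (0→0, 122 − 24.4 = 97.6→98, 163 − 32.6 = 130.4→130) → #006282
30%: (0→0, 122 − 36.6 = 85.4→85, 163 − 48.9 = 114.1→114) → #005572

#006e93, #006282, #005572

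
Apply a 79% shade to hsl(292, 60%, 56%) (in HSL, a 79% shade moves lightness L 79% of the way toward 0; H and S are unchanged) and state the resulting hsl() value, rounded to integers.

hsl(292, 60%, 12%)

L moves 79% from 56 toward 0: 56 − 44.24 = 11.76 → 12.
H and S are unchanged.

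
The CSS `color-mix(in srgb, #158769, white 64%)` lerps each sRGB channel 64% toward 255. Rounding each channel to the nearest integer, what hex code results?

#abd4c9

#158769 is rgb(21, 135, 105).
Per channel, c → c + 0.64(255 − c):
  R: 21 + 0.64×(255−21) = 21 + 149.76 = 170.76 → 171
  G: 135 + 0.64×(255−135) = 135 + 76.8 = 211.8 → 212
  B: 105 + 96 = 201 → 201
rgb(171, 212, 201) = #abd4c9.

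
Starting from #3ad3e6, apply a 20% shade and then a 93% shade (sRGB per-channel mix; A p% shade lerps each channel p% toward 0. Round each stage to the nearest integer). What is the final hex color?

#3ad3e6 is rgb(58, 211, 230).
Lerp each channel 20% toward 0:
  R: 58 + 0.2×(0−58) = 58 − 11.6 = 46.4 → 46
  G: 211 + 0.2×(0−211) = 211 − 42.2 = 168.8 → 169
  B: 230 + 0.2×(0−230) = 230 − 46 = 184 → 184
After the shade: rgb(46, 169, 184) = #2ea9b8.
Lerp each channel 93% toward 0:
  R: 46 − 42.78 = 3.22 → 3
  G: 169 + 0.93×(0−169) = 169 − 157.17 = 11.83 → 12
  B: 184 + 0.93×(0−184) = 184 − 171.12 = 12.88 → 13
rgb(3, 12, 13) = #030c0d.

#030c0d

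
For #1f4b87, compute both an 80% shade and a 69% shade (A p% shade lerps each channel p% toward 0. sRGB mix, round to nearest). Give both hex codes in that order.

#060f1b, #0a172a

#1f4b87 is rgb(31, 75, 135).
80% shade:
  R: 31 + 0.8×(0−31) = 31 − 24.8 = 6.2 → 6
  G: 75 + 0.8×(0−75) = 75 − 60 = 15 → 15
  B: 135 + 0.8×(0−135) = 135 − 108 = 27 → 27
  → #060f1b
69% shade:
  R: 31 − 21.39 = 9.61 → 10
  G: 75 + 0.69×(0−75) = 75 − 51.75 = 23.25 → 23
  B: 135 + 0.69×(0−135) = 135 − 93.15 = 41.85 → 42
  → #0a172a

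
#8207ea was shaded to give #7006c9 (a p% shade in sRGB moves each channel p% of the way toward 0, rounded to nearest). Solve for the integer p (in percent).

#8207ea is rgb(130, 7, 234); #7006c9 is rgb(112, 6, 201).
On the B channel (widest range): 201 ≈ 234 + (p/100)(0 − 234), so p ≈ 100×(201 − 234)/(0 − 234) = -3300/-234 = 14.10.
p = 14 reproduces all three channels after rounding.

14%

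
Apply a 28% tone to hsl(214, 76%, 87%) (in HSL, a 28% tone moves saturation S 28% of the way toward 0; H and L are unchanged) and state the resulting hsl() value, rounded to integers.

S moves 28% from 76 toward 0: 76 − 21.28 = 54.72 → 55.
H and L are unchanged.

hsl(214, 55%, 87%)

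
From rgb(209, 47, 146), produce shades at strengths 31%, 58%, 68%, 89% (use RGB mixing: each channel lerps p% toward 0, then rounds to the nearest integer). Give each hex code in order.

31%: (209 − 64.79 = 144.21→144, 47 − 14.57 = 32.43→32, 146 − 45.26 = 100.74→101) → #902065
58%: (209 − 121.22 = 87.78→88, 47 − 27.26 = 19.74→20, 146 − 84.68 = 61.32→61) → #58143D
68%: (209 − 142.12 = 66.88→67, 47 − 31.96 = 15.04→15, 146 − 99.28 = 46.72→47) → #430F2F
89%: (209 − 186.01 = 22.99→23, 47 − 41.83 = 5.17→5, 146 − 129.94 = 16.06→16) → #170510

#902065, #58143D, #430F2F, #170510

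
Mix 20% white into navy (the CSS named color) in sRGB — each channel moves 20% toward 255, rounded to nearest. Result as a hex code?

#333399

CSS navy is rgb(0, 0, 128).
A 20% tint moves each channel 20% toward 255:
  R: 0 + 0.2×(255−0) = 0 + 51 = 51 → 51
  G: 0 + 0.2×(255−0) = 0 + 51 = 51 → 51
  B: 128 + 25.4 = 153.4 → 153
rgb(51, 51, 153) = #333399.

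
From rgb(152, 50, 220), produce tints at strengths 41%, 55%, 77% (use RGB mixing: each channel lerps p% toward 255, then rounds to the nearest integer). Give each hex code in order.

41%: (152 + 42.23 = 194.23→194, 50 + 84.05 = 134.05→134, 220 + 14.35 = 234.35→234) → #c286ea
55%: (152 + 56.65 = 208.65→209, 50 + 112.75 = 162.75→163, 220 + 19.25 = 239.25→239) → #d1a3ef
77%: (152 + 79.31 = 231.31→231, 50 + 157.85 = 207.85→208, 220 + 26.95 = 246.95→247) → #e7d0f7

#c286ea, #d1a3ef, #e7d0f7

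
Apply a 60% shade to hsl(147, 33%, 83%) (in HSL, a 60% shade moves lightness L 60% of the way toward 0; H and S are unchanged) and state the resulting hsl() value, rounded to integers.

hsl(147, 33%, 33%)

L moves 60% from 83 toward 0: 83 − 49.8 = 33.2 → 33.
H and S are unchanged.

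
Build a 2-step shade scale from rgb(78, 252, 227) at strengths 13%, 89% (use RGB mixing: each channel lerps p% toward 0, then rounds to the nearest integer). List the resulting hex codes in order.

13%: (78 − 10.14 = 67.86→68, 252 − 32.76 = 219.24→219, 227 − 29.51 = 197.49→197) → #44dbc5
89%: (78 − 69.42 = 8.58→9, 252 − 224.28 = 27.72→28, 227 − 202.03 = 24.97→25) → #091c19

#44dbc5, #091c19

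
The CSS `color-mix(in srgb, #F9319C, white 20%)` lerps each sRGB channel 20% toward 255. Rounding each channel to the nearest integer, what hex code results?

#FA5AB0

#F9319C is rgb(249, 49, 156).
Per channel, c → c + 0.2(255 − c):
  R: 249 + 0.2×(255−249) = 249 + 1.2 = 250.2 → 250
  G: 49 + 41.2 = 90.2 → 90
  B: 156 + 0.2×(255−156) = 156 + 19.8 = 175.8 → 176
rgb(250, 90, 176) = #FA5AB0.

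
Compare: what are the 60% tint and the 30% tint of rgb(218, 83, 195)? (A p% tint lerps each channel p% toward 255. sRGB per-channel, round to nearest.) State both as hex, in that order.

#f0bae7, #e587d5

60% tint:
  R: 218 + 0.6×(255−218) = 218 + 22.2 = 240.2 → 240
  G: 83 + 103.2 = 186.2 → 186
  B: 195 + 36 = 231 → 231
  → #f0bae7
30% tint:
  R: 218 + 11.1 = 229.1 → 229
  G: 83 + 51.6 = 134.6 → 135
  B: 195 + 18 = 213 → 213
  → #e587d5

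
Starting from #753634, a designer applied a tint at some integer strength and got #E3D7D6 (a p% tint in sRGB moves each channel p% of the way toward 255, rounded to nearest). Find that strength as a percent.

#753634 is rgb(117, 54, 52); #E3D7D6 is rgb(227, 215, 214).
On the B channel (widest range): 214 ≈ 52 + (p/100)(255 − 52), so p ≈ 100×(214 − 52)/(255 − 52) = 16200/203 = 79.80.
p = 80 reproduces all three channels after rounding.

80%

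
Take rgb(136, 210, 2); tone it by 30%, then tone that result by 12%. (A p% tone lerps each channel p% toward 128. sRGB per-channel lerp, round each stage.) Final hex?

#85B233

Lerp each channel 30% toward 128:
  R: 136 + 0.3×(128−136) = 136 − 2.4 = 133.6 → 134
  G: 210 − 24.6 = 185.4 → 185
  B: 2 + 37.8 = 39.8 → 40
After the tone: rgb(134, 185, 40) = #86B928.
Lerp each channel 12% toward 128:
  R: 134 + 0.12×(128−134) = 134 − 0.72 = 133.28 → 133
  G: 185 + 0.12×(128−185) = 185 − 6.84 = 178.16 → 178
  B: 40 + 0.12×(128−40) = 40 + 10.56 = 50.56 → 51
rgb(133, 178, 51) = #85B233.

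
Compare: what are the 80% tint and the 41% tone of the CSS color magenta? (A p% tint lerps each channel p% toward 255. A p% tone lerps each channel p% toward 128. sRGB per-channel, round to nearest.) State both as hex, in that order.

CSS magenta is rgb(255, 0, 255).
80% tint:
  R: 255 + 0.8×(255−255) = 255 + 0 = 255 → 255
  G: 0 + 0.8×(255−0) = 0 + 204 = 204 → 204
  B: 255 + 0 = 255 → 255
  → #FFCCFF
41% tone:
  R: 255 + 0.41×(128−255) = 255 − 52.07 = 202.93 → 203
  G: 0 + 0.41×(128−0) = 0 + 52.48 = 52.48 → 52
  B: 255 + 0.41×(128−255) = 255 − 52.07 = 202.93 → 203
  → #CB34CB

#FFCCFF, #CB34CB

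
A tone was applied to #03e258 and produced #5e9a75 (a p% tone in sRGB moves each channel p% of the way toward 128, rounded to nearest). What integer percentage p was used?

73%

#03e258 is rgb(3, 226, 88); #5e9a75 is rgb(94, 154, 117).
On the R channel (widest range): 94 ≈ 3 + (p/100)(128 − 3), so p ≈ 100×(94 − 3)/(128 − 3) = 9100/125 = 72.80.
p = 73 reproduces all three channels after rounding.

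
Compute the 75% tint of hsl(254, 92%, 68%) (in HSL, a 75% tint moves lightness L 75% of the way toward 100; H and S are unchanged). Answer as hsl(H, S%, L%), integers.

hsl(254, 92%, 92%)

L moves 75% from 68 toward 100: 68 + 24 = 92 → 92.
H and S are unchanged.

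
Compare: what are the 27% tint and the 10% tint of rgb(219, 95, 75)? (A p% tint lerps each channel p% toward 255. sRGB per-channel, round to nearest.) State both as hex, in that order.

#E58A7C, #DF6F5D

27% tint:
  R: 219 + 9.72 = 228.72 → 229
  G: 95 + 0.27×(255−95) = 95 + 43.2 = 138.2 → 138
  B: 75 + 48.6 = 123.6 → 124
  → #E58A7C
10% tint:
  R: 219 + 3.6 = 222.6 → 223
  G: 95 + 16 = 111 → 111
  B: 75 + 0.1×(255−75) = 75 + 18 = 93 → 93
  → #DF6F5D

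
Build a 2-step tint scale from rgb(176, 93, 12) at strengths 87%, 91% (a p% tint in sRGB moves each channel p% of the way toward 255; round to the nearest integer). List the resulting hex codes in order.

87%: (176 + 68.73 = 244.73→245, 93 + 140.94 = 233.94→234, 12 + 211.41 = 223.41→223) → #F5EADF
91%: (176 + 71.89 = 247.89→248, 93 + 147.42 = 240.42→240, 12 + 221.13 = 233.13→233) → #F8F0E9

#F5EADF, #F8F0E9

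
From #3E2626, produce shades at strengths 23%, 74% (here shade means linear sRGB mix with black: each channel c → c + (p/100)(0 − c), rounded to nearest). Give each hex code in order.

#301D1D, #100A0A

#3E2626 is rgb(62, 38, 38).
23%: (62 − 14.26 = 47.74→48, 38 − 8.74 = 29.26→29, 38 − 8.74 = 29.26→29) → #301D1D
74%: (62 − 45.88 = 16.12→16, 38 − 28.12 = 9.88→10, 38 − 28.12 = 9.88→10) → #100A0A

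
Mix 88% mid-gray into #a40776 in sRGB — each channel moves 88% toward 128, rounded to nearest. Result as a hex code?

#a40776 is rgb(164, 7, 118).
An 88% tone moves each channel 88% toward 128:
  R: 164 + 0.88×(128−164) = 164 − 31.68 = 132.32 → 132
  G: 7 + 106.48 = 113.48 → 113
  B: 118 + 8.8 = 126.8 → 127
rgb(132, 113, 127) = #84717f.

#84717f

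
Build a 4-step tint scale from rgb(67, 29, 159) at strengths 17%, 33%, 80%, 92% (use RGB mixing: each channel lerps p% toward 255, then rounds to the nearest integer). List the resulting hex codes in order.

#6343AF, #8168BF, #D9D2EC, #F0EDF7

17%: (67 + 31.96 = 98.96→99, 29 + 38.42 = 67.42→67, 159 + 16.32 = 175.32→175) → #6343AF
33%: (67 + 62.04 = 129.04→129, 29 + 74.58 = 103.58→104, 159 + 31.68 = 190.68→191) → #8168BF
80%: (67 + 150.4 = 217.4→217, 29 + 180.8 = 209.8→210, 159 + 76.8 = 235.8→236) → #D9D2EC
92%: (67 + 172.96 = 239.96→240, 29 + 207.92 = 236.92→237, 159 + 88.32 = 247.32→247) → #F0EDF7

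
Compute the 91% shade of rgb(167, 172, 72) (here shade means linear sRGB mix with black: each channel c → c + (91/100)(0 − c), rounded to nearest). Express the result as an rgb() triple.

A 91% shade moves each channel 91% toward 0:
  R: 167 − 151.97 = 15.03 → 15
  G: 172 + 0.91×(0−172) = 172 − 156.52 = 15.48 → 15
  B: 72 + 0.91×(0−72) = 72 − 65.52 = 6.48 → 6

rgb(15, 15, 6)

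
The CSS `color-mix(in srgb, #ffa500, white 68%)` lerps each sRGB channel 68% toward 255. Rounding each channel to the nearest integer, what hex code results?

#ffa500 is rgb(255, 165, 0).
Per channel, c → c + 0.68(255 − c):
  R: 255 + 0.68×(255−255) = 255 + 0 = 255 → 255
  G: 165 + 0.68×(255−165) = 165 + 61.2 = 226.2 → 226
  B: 0 + 0.68×(255−0) = 0 + 173.4 = 173.4 → 173
rgb(255, 226, 173) = #ffe2ad.

#ffe2ad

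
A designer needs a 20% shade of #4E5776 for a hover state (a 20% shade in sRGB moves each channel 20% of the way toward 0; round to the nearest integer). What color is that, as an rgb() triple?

#4E5776 is rgb(78, 87, 118).
Per channel, c → c + 0.2(0 − c):
  R: 78 + 0.2×(0−78) = 78 − 15.6 = 62.4 → 62
  G: 87 − 17.4 = 69.6 → 70
  B: 118 + 0.2×(0−118) = 118 − 23.6 = 94.4 → 94

rgb(62, 70, 94)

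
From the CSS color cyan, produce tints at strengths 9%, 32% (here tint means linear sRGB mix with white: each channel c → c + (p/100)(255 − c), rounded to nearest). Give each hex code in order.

CSS cyan is rgb(0, 255, 255).
9%: (0 + 22.95 = 22.95→23, 255→255, 255→255) → #17FFFF
32%: (0 + 81.6 = 81.6→82, 255→255, 255→255) → #52FFFF

#17FFFF, #52FFFF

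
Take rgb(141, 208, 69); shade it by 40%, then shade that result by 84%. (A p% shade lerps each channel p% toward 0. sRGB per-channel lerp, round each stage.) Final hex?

A 40% shade moves each channel 40% toward 0:
  R: 141 − 56.4 = 84.6 → 85
  G: 208 + 0.4×(0−208) = 208 − 83.2 = 124.8 → 125
  B: 69 + 0.4×(0−69) = 69 − 27.6 = 41.4 → 41
After the shade: rgb(85, 125, 41) = #557D29.
Lerp each channel 84% toward 0:
  R: 85 − 71.4 = 13.6 → 14
  G: 125 + 0.84×(0−125) = 125 − 105 = 20 → 20
  B: 41 + 0.84×(0−41) = 41 − 34.44 = 6.56 → 7
rgb(14, 20, 7) = #0E1407.

#0E1407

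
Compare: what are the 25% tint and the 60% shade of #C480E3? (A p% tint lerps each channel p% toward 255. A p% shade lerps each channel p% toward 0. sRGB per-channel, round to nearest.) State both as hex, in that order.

#D3A0EA, #4E335B

#C480E3 is rgb(196, 128, 227).
25% tint:
  R: 196 + 0.25×(255−196) = 196 + 14.75 = 210.75 → 211
  G: 128 + 0.25×(255−128) = 128 + 31.75 = 159.75 → 160
  B: 227 + 7 = 234 → 234
  → #D3A0EA
60% shade:
  R: 196 − 117.6 = 78.4 → 78
  G: 128 + 0.6×(0−128) = 128 − 76.8 = 51.2 → 51
  B: 227 − 136.2 = 90.8 → 91
  → #4E335B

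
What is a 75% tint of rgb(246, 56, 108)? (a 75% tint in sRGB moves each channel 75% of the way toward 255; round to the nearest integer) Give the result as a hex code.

A 75% tint moves each channel 75% toward 255:
  R: 246 + 0.75×(255−246) = 246 + 6.75 = 252.75 → 253
  G: 56 + 0.75×(255−56) = 56 + 149.25 = 205.25 → 205
  B: 108 + 0.75×(255−108) = 108 + 110.25 = 218.25 → 218
rgb(253, 205, 218) = #fdcdda.

#fdcdda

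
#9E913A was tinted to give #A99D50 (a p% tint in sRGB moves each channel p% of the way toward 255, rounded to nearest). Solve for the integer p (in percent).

11%

#9E913A is rgb(158, 145, 58); #A99D50 is rgb(169, 157, 80).
On the B channel (widest range): 80 ≈ 58 + (p/100)(255 − 58), so p ≈ 100×(80 − 58)/(255 − 58) = 2200/197 = 11.17.
p = 11 reproduces all three channels after rounding.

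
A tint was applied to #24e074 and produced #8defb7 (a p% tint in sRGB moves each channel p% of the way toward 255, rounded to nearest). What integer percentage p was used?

48%

#24e074 is rgb(36, 224, 116); #8defb7 is rgb(141, 239, 183).
On the R channel (widest range): 141 ≈ 36 + (p/100)(255 − 36), so p ≈ 100×(141 − 36)/(255 − 36) = 10500/219 = 47.95.
p = 48 reproduces all three channels after rounding.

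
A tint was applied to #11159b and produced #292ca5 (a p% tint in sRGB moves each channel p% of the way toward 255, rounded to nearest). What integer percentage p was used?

#11159b is rgb(17, 21, 155); #292ca5 is rgb(41, 44, 165).
On the R channel (widest range): 41 ≈ 17 + (p/100)(255 − 17), so p ≈ 100×(41 − 17)/(255 − 17) = 2400/238 = 10.08.
p = 10 reproduces all three channels after rounding.

10%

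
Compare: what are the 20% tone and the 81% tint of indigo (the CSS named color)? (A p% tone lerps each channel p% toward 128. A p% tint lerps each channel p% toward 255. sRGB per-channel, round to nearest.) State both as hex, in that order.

#561A82, #DDCFE7

CSS indigo is rgb(75, 0, 130).
20% tone:
  R: 75 + 0.2×(128−75) = 75 + 10.6 = 85.6 → 86
  G: 0 + 0.2×(128−0) = 0 + 25.6 = 25.6 → 26
  B: 130 − 0.4 = 129.6 → 130
  → #561A82
81% tint:
  R: 75 + 0.81×(255−75) = 75 + 145.8 = 220.8 → 221
  G: 0 + 0.81×(255−0) = 0 + 206.55 = 206.55 → 207
  B: 130 + 101.25 = 231.25 → 231
  → #DDCFE7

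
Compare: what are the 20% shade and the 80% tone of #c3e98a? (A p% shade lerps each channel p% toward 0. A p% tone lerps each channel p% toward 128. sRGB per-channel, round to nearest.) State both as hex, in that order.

#9cba6e, #8d9582

#c3e98a is rgb(195, 233, 138).
20% shade:
  R: 195 − 39 = 156 → 156
  G: 233 − 46.6 = 186.4 → 186
  B: 138 − 27.6 = 110.4 → 110
  → #9cba6e
80% tone:
  R: 195 + 0.8×(128−195) = 195 − 53.6 = 141.4 → 141
  G: 233 − 84 = 149 → 149
  B: 138 + 0.8×(128−138) = 138 − 8 = 130 → 130
  → #8d9582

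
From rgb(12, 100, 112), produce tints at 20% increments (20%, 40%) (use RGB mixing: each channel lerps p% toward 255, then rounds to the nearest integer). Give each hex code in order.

#3D838D, #6DA2A9

20%: (12 + 48.6 = 60.6→61, 100 + 31 = 131→131, 112 + 28.6 = 140.6→141) → #3D838D
40%: (12 + 97.2 = 109.2→109, 100 + 62 = 162→162, 112 + 57.2 = 169.2→169) → #6DA2A9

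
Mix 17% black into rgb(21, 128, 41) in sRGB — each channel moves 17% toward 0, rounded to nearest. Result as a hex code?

#116A22

A 17% shade moves each channel 17% toward 0:
  R: 21 + 0.17×(0−21) = 21 − 3.57 = 17.43 → 17
  G: 128 − 21.76 = 106.24 → 106
  B: 41 + 0.17×(0−41) = 41 − 6.97 = 34.03 → 34
rgb(17, 106, 34) = #116A22.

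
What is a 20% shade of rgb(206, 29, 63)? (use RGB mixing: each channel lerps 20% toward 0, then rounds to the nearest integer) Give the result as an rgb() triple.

rgb(165, 23, 50)

Per channel, c → c + 0.2(0 − c):
  R: 206 + 0.2×(0−206) = 206 − 41.2 = 164.8 → 165
  G: 29 + 0.2×(0−29) = 29 − 5.8 = 23.2 → 23
  B: 63 + 0.2×(0−63) = 63 − 12.6 = 50.4 → 50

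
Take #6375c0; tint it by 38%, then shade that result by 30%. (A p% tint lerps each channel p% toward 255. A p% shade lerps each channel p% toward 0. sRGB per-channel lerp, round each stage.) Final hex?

#6f7697

#6375c0 is rgb(99, 117, 192).
A 38% tint moves each channel 38% toward 255:
  R: 99 + 0.38×(255−99) = 99 + 59.28 = 158.28 → 158
  G: 117 + 0.38×(255−117) = 117 + 52.44 = 169.44 → 169
  B: 192 + 0.38×(255−192) = 192 + 23.94 = 215.94 → 216
After the tint: rgb(158, 169, 216) = #9ea9d8.
Lerp each channel 30% toward 0:
  R: 158 + 0.3×(0−158) = 158 − 47.4 = 110.6 → 111
  G: 169 + 0.3×(0−169) = 169 − 50.7 = 118.3 → 118
  B: 216 + 0.3×(0−216) = 216 − 64.8 = 151.2 → 151
rgb(111, 118, 151) = #6f7697.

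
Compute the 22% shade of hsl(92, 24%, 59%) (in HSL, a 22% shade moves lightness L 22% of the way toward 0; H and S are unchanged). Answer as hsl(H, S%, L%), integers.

L moves 22% from 59 toward 0: 59 − 12.98 = 46.02 → 46.
H and S are unchanged.

hsl(92, 24%, 46%)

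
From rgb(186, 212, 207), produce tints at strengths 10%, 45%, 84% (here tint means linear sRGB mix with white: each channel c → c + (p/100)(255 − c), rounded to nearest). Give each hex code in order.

#C1D8D4, #D9E7E5, #F4F8F7

10%: (186 + 6.9 = 192.9→193, 212 + 4.3 = 216.3→216, 207 + 4.8 = 211.8→212) → #C1D8D4
45%: (186 + 31.05 = 217.05→217, 212 + 19.35 = 231.35→231, 207 + 21.6 = 228.6→229) → #D9E7E5
84%: (186 + 57.96 = 243.96→244, 212 + 36.12 = 248.12→248, 207 + 40.32 = 247.32→247) → #F4F8F7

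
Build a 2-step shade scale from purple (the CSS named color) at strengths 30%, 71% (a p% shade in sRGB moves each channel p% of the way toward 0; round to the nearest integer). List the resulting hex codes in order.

CSS purple is rgb(128, 0, 128).
30%: (128 − 38.4 = 89.6→90, 0→0, 128 − 38.4 = 89.6→90) → #5A005A
71%: (128 − 90.88 = 37.12→37, 0→0, 128 − 90.88 = 37.12→37) → #250025

#5A005A, #250025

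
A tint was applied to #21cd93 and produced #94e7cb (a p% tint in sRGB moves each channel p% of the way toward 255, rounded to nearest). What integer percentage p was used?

#21cd93 is rgb(33, 205, 147); #94e7cb is rgb(148, 231, 203).
On the R channel (widest range): 148 ≈ 33 + (p/100)(255 − 33), so p ≈ 100×(148 − 33)/(255 − 33) = 11500/222 = 51.80.
p = 52 reproduces all three channels after rounding.

52%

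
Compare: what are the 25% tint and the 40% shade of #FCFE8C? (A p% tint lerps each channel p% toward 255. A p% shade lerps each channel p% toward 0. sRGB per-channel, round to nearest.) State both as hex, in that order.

#FCFE8C is rgb(252, 254, 140).
25% tint:
  R: 252 + 0.75 = 252.75 → 253
  G: 254 + 0.25×(255−254) = 254 + 0.25 = 254.25 → 254
  B: 140 + 0.25×(255−140) = 140 + 28.75 = 168.75 → 169
  → #FDFEA9
40% shade:
  R: 252 − 100.8 = 151.2 → 151
  G: 254 − 101.6 = 152.4 → 152
  B: 140 + 0.4×(0−140) = 140 − 56 = 84 → 84
  → #979854

#FDFEA9, #979854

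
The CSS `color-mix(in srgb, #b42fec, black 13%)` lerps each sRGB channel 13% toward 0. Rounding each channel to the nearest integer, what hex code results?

#9d29cd

#b42fec is rgb(180, 47, 236).
Per channel, c → c + 0.13(0 − c):
  R: 180 + 0.13×(0−180) = 180 − 23.4 = 156.6 → 157
  G: 47 + 0.13×(0−47) = 47 − 6.11 = 40.89 → 41
  B: 236 + 0.13×(0−236) = 236 − 30.68 = 205.32 → 205
rgb(157, 41, 205) = #9d29cd.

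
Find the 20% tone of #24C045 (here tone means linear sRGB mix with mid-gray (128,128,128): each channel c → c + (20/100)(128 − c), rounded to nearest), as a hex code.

#36B351

#24C045 is rgb(36, 192, 69).
Per channel, c → c + 0.2(128 − c):
  R: 36 + 0.2×(128−36) = 36 + 18.4 = 54.4 → 54
  G: 192 + 0.2×(128−192) = 192 − 12.8 = 179.2 → 179
  B: 69 + 0.2×(128−69) = 69 + 11.8 = 80.8 → 81
rgb(54, 179, 81) = #36B351.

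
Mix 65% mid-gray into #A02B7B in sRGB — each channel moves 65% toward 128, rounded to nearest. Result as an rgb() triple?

rgb(139, 98, 126)

#A02B7B is rgb(160, 43, 123).
Per channel, c → c + 0.65(128 − c):
  R: 160 − 20.8 = 139.2 → 139
  G: 43 + 55.25 = 98.25 → 98
  B: 123 + 0.65×(128−123) = 123 + 3.25 = 126.25 → 126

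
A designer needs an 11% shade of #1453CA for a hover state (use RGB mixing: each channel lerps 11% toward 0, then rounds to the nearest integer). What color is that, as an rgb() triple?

rgb(18, 74, 180)

#1453CA is rgb(20, 83, 202).
Lerp each channel 11% toward 0:
  R: 20 + 0.11×(0−20) = 20 − 2.2 = 17.8 → 18
  G: 83 − 9.13 = 73.87 → 74
  B: 202 + 0.11×(0−202) = 202 − 22.22 = 179.78 → 180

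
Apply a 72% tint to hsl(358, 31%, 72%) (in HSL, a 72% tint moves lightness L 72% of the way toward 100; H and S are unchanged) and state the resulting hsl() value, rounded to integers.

L moves 72% from 72 toward 100: 72 + 20.16 = 92.16 → 92.
H and S are unchanged.

hsl(358, 31%, 92%)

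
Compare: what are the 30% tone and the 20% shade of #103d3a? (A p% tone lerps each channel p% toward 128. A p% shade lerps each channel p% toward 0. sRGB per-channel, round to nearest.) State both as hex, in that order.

#103d3a is rgb(16, 61, 58).
30% tone:
  R: 16 + 0.3×(128−16) = 16 + 33.6 = 49.6 → 50
  G: 61 + 20.1 = 81.1 → 81
  B: 58 + 21 = 79 → 79
  → #32514f
20% shade:
  R: 16 − 3.2 = 12.8 → 13
  G: 61 − 12.2 = 48.8 → 49
  B: 58 − 11.6 = 46.4 → 46
  → #0d312e

#32514f, #0d312e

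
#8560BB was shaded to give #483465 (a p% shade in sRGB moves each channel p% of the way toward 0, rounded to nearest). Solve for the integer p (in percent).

46%

#8560BB is rgb(133, 96, 187); #483465 is rgb(72, 52, 101).
On the B channel (widest range): 101 ≈ 187 + (p/100)(0 − 187), so p ≈ 100×(101 − 187)/(0 − 187) = -8600/-187 = 45.99.
p = 46 reproduces all three channels after rounding.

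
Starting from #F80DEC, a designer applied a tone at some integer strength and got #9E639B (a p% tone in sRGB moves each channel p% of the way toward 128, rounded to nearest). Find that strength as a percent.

75%

#F80DEC is rgb(248, 13, 236); #9E639B is rgb(158, 99, 155).
On the R channel (widest range): 158 ≈ 248 + (p/100)(128 − 248), so p ≈ 100×(158 − 248)/(128 − 248) = -9000/-120 = 75.00.
p = 75 reproduces all three channels after rounding.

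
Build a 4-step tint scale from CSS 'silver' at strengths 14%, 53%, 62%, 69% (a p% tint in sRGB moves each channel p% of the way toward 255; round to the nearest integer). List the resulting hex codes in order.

#c9c9c9, #e1e1e1, #e7e7e7, #ebebeb

CSS silver is rgb(192, 192, 192).
14%: (192 + 8.82 = 200.82→201, 192 + 8.82 = 200.82→201, 192 + 8.82 = 200.82→201) → #c9c9c9
53%: (192 + 33.39 = 225.39→225, 192 + 33.39 = 225.39→225, 192 + 33.39 = 225.39→225) → #e1e1e1
62%: (192 + 39.06 = 231.06→231, 192 + 39.06 = 231.06→231, 192 + 39.06 = 231.06→231) → #e7e7e7
69%: (192 + 43.47 = 235.47→235, 192 + 43.47 = 235.47→235, 192 + 43.47 = 235.47→235) → #ebebeb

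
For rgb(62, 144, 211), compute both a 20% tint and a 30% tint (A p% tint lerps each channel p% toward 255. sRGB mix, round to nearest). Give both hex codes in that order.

#65a6dc, #78b1e0

20% tint:
  R: 62 + 38.6 = 100.6 → 101
  G: 144 + 22.2 = 166.2 → 166
  B: 211 + 0.2×(255−211) = 211 + 8.8 = 219.8 → 220
  → #65a6dc
30% tint:
  R: 62 + 57.9 = 119.9 → 120
  G: 144 + 33.3 = 177.3 → 177
  B: 211 + 13.2 = 224.2 → 224
  → #78b1e0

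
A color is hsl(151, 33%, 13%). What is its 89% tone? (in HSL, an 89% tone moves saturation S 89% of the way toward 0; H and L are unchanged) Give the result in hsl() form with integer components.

hsl(151, 4%, 13%)

S moves 89% from 33 toward 0: 33 − 29.37 = 3.63 → 4.
H and L are unchanged.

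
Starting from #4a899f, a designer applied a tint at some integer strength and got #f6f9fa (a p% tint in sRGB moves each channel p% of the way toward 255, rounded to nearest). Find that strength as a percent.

95%

#4a899f is rgb(74, 137, 159); #f6f9fa is rgb(246, 249, 250).
On the R channel (widest range): 246 ≈ 74 + (p/100)(255 − 74), so p ≈ 100×(246 − 74)/(255 − 74) = 17200/181 = 95.03.
p = 95 reproduces all three channels after rounding.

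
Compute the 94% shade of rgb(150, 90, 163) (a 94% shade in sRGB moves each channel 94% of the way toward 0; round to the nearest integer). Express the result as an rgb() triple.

rgb(9, 5, 10)

Per channel, c → c + 0.94(0 − c):
  R: 150 + 0.94×(0−150) = 150 − 141 = 9 → 9
  G: 90 + 0.94×(0−90) = 90 − 84.6 = 5.4 → 5
  B: 163 − 153.22 = 9.78 → 10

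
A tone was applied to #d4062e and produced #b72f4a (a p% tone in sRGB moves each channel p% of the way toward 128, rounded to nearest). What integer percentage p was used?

#d4062e is rgb(212, 6, 46); #b72f4a is rgb(183, 47, 74).
On the G channel (widest range): 47 ≈ 6 + (p/100)(128 − 6), so p ≈ 100×(47 − 6)/(128 − 6) = 4100/122 = 33.61.
p = 34 reproduces all three channels after rounding.

34%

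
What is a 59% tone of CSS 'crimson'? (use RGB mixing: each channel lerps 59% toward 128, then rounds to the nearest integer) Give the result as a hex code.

#A65464

CSS crimson is rgb(220, 20, 60).
Per channel, c → c + 0.59(128 − c):
  R: 220 − 54.28 = 165.72 → 166
  G: 20 + 63.72 = 83.72 → 84
  B: 60 + 0.59×(128−60) = 60 + 40.12 = 100.12 → 100
rgb(166, 84, 100) = #A65464.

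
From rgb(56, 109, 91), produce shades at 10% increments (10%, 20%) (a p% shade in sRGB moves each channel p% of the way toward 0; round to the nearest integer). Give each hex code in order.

#326252, #2D5749

10%: (56 − 5.6 = 50.4→50, 109 − 10.9 = 98.1→98, 91 − 9.1 = 81.9→82) → #326252
20%: (56 − 11.2 = 44.8→45, 109 − 21.8 = 87.2→87, 91 − 18.2 = 72.8→73) → #2D5749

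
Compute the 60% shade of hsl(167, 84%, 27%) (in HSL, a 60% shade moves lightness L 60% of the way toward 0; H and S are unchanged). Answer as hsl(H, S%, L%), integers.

L moves 60% from 27 toward 0: 27 − 16.2 = 10.8 → 11.
H and S are unchanged.

hsl(167, 84%, 11%)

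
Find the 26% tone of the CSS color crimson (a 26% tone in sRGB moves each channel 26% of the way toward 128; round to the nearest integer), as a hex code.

CSS crimson is rgb(220, 20, 60).
Per channel, c → c + 0.26(128 − c):
  R: 220 + 0.26×(128−220) = 220 − 23.92 = 196.08 → 196
  G: 20 + 0.26×(128−20) = 20 + 28.08 = 48.08 → 48
  B: 60 + 0.26×(128−60) = 60 + 17.68 = 77.68 → 78
rgb(196, 48, 78) = #C4304E.

#C4304E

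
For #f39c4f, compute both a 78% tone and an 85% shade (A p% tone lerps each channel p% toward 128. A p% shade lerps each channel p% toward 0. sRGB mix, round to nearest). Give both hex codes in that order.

#998675, #24170c

#f39c4f is rgb(243, 156, 79).
78% tone:
  R: 243 + 0.78×(128−243) = 243 − 89.7 = 153.3 → 153
  G: 156 + 0.78×(128−156) = 156 − 21.84 = 134.16 → 134
  B: 79 + 38.22 = 117.22 → 117
  → #998675
85% shade:
  R: 243 + 0.85×(0−243) = 243 − 206.55 = 36.45 → 36
  G: 156 − 132.6 = 23.4 → 23
  B: 79 + 0.85×(0−79) = 79 − 67.15 = 11.85 → 12
  → #24170c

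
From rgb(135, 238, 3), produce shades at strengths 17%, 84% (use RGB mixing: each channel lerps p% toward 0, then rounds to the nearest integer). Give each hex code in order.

#70C602, #162600

17%: (135 − 22.95 = 112.05→112, 238 − 40.46 = 197.54→198, 3 − 0.51 = 2.49→2) → #70C602
84%: (135 − 113.4 = 21.6→22, 238 − 199.92 = 38.08→38, 3 − 2.52 = 0.48→0) → #162600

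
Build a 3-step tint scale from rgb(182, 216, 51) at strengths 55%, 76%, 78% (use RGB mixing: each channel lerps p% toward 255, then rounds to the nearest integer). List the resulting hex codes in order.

#deeda3, #edf6ce, #eff6d2

55%: (182 + 40.15 = 222.15→222, 216 + 21.45 = 237.45→237, 51 + 112.2 = 163.2→163) → #deeda3
76%: (182 + 55.48 = 237.48→237, 216 + 29.64 = 245.64→246, 51 + 155.04 = 206.04→206) → #edf6ce
78%: (182 + 56.94 = 238.94→239, 216 + 30.42 = 246.42→246, 51 + 159.12 = 210.12→210) → #eff6d2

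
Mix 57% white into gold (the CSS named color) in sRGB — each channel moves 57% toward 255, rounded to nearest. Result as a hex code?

CSS gold is rgb(255, 215, 0).
Per channel, c → c + 0.57(255 − c):
  R: 255 + 0.57×(255−255) = 255 + 0 = 255 → 255
  G: 215 + 22.8 = 237.8 → 238
  B: 0 + 145.35 = 145.35 → 145
rgb(255, 238, 145) = #FFEE91.

#FFEE91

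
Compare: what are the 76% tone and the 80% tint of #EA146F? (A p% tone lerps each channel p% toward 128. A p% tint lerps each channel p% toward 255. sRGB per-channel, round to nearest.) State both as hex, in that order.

#EA146F is rgb(234, 20, 111).
76% tone:
  R: 234 + 0.76×(128−234) = 234 − 80.56 = 153.44 → 153
  G: 20 + 82.08 = 102.08 → 102
  B: 111 + 12.92 = 123.92 → 124
  → #99667C
80% tint:
  R: 234 + 0.8×(255−234) = 234 + 16.8 = 250.8 → 251
  G: 20 + 188 = 208 → 208
  B: 111 + 0.8×(255−111) = 111 + 115.2 = 226.2 → 226
  → #FBD0E2

#99667C, #FBD0E2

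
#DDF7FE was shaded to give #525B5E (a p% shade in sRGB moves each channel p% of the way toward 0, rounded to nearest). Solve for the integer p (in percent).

63%

#DDF7FE is rgb(221, 247, 254); #525B5E is rgb(82, 91, 94).
On the B channel (widest range): 94 ≈ 254 + (p/100)(0 − 254), so p ≈ 100×(94 − 254)/(0 − 254) = -16000/-254 = 62.99.
p = 63 reproduces all three channels after rounding.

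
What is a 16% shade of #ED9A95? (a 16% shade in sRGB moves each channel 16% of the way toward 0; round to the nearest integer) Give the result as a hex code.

#C7817D

#ED9A95 is rgb(237, 154, 149).
Lerp each channel 16% toward 0:
  R: 237 − 37.92 = 199.08 → 199
  G: 154 + 0.16×(0−154) = 154 − 24.64 = 129.36 → 129
  B: 149 − 23.84 = 125.16 → 125
rgb(199, 129, 125) = #C7817D.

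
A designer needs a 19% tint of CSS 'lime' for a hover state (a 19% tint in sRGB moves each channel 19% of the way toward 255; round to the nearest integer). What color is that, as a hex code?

#30FF30

CSS lime is rgb(0, 255, 0).
Per channel, c → c + 0.19(255 − c):
  R: 0 + 48.45 = 48.45 → 48
  G: 255 + 0.19×(255−255) = 255 + 0 = 255 → 255
  B: 0 + 0.19×(255−0) = 0 + 48.45 = 48.45 → 48
rgb(48, 255, 48) = #30FF30.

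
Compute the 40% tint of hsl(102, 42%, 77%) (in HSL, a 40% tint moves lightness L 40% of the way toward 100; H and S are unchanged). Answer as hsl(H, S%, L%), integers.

L moves 40% from 77 toward 100: 77 + 9.2 = 86.2 → 86.
H and S are unchanged.

hsl(102, 42%, 86%)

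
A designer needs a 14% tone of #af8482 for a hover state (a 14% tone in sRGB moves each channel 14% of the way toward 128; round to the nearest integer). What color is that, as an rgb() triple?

rgb(168, 131, 130)

#af8482 is rgb(175, 132, 130).
A 14% tone moves each channel 14% toward 128:
  R: 175 + 0.14×(128−175) = 175 − 6.58 = 168.42 → 168
  G: 132 + 0.14×(128−132) = 132 − 0.56 = 131.44 → 131
  B: 130 + 0.14×(128−130) = 130 − 0.28 = 129.72 → 130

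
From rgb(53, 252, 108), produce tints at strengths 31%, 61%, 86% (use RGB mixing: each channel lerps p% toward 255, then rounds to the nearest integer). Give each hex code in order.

#74FD9A, #B0FEC6, #E3FFEA

31%: (53 + 62.62 = 115.62→116, 252 + 0.93 = 252.93→253, 108 + 45.57 = 153.57→154) → #74FD9A
61%: (53 + 123.22 = 176.22→176, 252 + 1.83 = 253.83→254, 108 + 89.67 = 197.67→198) → #B0FEC6
86%: (53 + 173.72 = 226.72→227, 252 + 2.58 = 254.58→255, 108 + 126.42 = 234.42→234) → #E3FFEA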